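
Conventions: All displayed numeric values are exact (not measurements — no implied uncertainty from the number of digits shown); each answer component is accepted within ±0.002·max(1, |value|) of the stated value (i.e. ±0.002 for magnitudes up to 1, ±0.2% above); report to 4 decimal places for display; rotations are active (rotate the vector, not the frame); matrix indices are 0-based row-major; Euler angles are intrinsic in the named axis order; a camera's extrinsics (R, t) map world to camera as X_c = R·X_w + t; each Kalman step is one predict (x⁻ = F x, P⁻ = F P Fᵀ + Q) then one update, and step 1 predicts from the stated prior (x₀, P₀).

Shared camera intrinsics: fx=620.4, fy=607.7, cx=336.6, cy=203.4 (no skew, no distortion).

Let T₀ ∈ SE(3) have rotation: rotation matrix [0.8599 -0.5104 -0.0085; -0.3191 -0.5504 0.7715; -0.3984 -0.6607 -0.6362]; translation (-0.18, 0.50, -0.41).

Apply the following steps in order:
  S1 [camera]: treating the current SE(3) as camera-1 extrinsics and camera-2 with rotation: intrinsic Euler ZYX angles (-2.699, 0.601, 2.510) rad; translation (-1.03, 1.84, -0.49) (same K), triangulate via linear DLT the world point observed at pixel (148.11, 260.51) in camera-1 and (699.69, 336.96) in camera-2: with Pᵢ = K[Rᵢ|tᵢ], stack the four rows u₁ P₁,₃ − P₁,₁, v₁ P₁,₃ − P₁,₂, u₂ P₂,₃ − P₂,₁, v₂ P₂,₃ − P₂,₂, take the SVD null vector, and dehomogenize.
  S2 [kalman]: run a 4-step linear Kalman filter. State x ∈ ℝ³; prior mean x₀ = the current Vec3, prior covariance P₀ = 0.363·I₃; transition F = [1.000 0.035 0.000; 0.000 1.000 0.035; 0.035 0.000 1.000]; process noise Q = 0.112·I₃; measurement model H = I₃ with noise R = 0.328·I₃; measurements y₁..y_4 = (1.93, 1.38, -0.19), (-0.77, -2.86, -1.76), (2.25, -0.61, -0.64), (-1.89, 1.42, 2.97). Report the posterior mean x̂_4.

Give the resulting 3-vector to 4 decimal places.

after S1 (triangulate): (-1.3468, -1.2980, -1.8667)
after S2 (kf_track): (-0.2769, 0.0761, 0.7792)

result = (-0.2769, 0.0761, 0.7792)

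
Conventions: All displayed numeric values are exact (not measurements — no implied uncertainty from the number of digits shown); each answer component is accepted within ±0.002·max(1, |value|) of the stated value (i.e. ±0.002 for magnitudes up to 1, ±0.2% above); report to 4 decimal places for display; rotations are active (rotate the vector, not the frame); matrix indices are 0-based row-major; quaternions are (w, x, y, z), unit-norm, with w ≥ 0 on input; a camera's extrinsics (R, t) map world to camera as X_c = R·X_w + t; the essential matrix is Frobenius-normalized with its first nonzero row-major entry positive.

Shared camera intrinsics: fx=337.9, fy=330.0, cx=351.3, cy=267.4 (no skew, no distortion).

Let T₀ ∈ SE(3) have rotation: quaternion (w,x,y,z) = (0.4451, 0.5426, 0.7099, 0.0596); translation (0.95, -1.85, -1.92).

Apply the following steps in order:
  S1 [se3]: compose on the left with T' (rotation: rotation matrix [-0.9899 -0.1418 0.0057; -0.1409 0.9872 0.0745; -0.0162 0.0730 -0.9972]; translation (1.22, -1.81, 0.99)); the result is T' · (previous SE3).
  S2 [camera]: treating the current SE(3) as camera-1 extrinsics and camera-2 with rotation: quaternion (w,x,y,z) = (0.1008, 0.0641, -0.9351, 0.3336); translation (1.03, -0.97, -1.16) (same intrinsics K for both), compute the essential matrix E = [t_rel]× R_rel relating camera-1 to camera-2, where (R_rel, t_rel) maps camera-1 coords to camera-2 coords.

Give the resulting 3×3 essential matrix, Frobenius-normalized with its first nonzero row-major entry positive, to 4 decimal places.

matrix = [0.6344 0.3012 -0.0125; 0.0529 0.0803 0.0443; -0.2218 0.4687 0.4760]

after S1 (compose_se3): R=[-0.1051 -0.7641 -0.6365; 0.7727 0.3401 -0.5359; 0.6260 -0.5482 0.5547], t=(0.5309, -3.9133, 2.7542)
after S2 (essential): [0.6344 0.3012 -0.0125; 0.0529 0.0803 0.0443; -0.2218 0.4687 0.4760]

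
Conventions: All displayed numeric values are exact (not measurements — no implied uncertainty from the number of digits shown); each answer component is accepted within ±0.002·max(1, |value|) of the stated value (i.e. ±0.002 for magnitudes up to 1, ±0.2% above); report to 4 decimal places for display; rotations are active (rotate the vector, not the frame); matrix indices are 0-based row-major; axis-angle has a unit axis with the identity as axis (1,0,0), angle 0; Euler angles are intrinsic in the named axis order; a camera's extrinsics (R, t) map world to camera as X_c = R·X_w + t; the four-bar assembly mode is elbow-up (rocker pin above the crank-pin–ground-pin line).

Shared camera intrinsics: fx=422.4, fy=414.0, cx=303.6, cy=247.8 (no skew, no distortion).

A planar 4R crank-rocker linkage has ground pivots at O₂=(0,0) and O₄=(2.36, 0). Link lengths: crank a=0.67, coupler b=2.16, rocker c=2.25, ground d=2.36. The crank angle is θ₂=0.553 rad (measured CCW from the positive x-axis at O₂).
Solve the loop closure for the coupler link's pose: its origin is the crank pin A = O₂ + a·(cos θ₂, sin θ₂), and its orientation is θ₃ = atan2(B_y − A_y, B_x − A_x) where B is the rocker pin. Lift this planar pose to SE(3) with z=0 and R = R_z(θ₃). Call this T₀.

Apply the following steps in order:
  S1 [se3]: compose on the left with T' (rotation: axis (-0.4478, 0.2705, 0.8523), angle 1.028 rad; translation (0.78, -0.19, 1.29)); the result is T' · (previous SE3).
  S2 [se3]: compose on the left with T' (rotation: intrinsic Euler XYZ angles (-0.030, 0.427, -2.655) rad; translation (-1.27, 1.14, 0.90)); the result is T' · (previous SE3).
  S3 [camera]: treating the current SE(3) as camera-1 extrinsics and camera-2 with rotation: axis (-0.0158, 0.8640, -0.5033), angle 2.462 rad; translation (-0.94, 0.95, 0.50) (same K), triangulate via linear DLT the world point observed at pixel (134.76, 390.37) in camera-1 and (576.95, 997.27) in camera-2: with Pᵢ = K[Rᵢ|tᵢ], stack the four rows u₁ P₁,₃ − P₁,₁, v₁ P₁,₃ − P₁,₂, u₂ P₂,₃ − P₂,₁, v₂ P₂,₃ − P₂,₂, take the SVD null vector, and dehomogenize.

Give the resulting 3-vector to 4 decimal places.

source (fourbar_fk): coupler pose = R=[0.5440 -0.8391 0.0000; 0.8391 0.5440 0.0000; 0.0000 0.0000 1.0000], t=(0.5701, 0.3519, 0.0000)
after S1 (compose_se3): R=[-0.3278 -0.9436 0.0471; 0.8282 -0.2630 0.4949; -0.4546 0.2012 0.8677], t=(0.8523, 0.3869, 0.9570)
after S2 (compose_se3): R=[0.4280 0.7306 0.5321; -0.5993 0.6701 -0.4379; -0.6765 -0.1315 0.7246], t=(-1.3947, 0.4330, 2.0299)
after S3 (triangulate): (-1.1238, 0.3824, 0.6099)

result = (-1.1238, 0.3824, 0.6099)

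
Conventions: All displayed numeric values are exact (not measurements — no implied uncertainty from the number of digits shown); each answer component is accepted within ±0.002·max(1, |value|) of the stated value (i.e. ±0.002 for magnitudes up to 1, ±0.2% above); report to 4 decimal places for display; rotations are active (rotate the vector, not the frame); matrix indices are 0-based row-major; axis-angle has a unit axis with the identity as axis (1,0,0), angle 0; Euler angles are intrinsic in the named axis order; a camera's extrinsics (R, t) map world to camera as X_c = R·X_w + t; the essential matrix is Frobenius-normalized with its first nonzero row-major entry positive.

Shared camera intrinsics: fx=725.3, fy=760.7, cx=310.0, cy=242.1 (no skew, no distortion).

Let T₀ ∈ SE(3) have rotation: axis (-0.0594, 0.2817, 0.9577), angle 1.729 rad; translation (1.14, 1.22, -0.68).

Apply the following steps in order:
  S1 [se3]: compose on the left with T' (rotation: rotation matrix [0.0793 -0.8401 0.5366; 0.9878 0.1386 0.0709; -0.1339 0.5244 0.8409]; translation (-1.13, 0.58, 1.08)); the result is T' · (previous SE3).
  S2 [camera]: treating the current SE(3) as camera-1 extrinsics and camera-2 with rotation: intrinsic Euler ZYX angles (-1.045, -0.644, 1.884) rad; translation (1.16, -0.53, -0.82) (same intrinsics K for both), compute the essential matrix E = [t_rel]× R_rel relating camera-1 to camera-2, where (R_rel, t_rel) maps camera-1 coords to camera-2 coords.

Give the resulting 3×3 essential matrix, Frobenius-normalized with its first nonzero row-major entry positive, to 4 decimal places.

matrix = [0.2422 0.6630 0.0428; -0.1240 0.0591 -0.1614; -0.3985 0.1777 -0.5145]

after S1 (compose_se3): R=[-0.9750 0.1148 0.1903; -0.0477 -0.9444 0.3252; 0.2171 0.3080 0.9263], t=(-2.4294, 1.8269, 0.9953)
after S2 (essential): [0.2422 0.6630 0.0428; -0.1240 0.0591 -0.1614; -0.3985 0.1777 -0.5145]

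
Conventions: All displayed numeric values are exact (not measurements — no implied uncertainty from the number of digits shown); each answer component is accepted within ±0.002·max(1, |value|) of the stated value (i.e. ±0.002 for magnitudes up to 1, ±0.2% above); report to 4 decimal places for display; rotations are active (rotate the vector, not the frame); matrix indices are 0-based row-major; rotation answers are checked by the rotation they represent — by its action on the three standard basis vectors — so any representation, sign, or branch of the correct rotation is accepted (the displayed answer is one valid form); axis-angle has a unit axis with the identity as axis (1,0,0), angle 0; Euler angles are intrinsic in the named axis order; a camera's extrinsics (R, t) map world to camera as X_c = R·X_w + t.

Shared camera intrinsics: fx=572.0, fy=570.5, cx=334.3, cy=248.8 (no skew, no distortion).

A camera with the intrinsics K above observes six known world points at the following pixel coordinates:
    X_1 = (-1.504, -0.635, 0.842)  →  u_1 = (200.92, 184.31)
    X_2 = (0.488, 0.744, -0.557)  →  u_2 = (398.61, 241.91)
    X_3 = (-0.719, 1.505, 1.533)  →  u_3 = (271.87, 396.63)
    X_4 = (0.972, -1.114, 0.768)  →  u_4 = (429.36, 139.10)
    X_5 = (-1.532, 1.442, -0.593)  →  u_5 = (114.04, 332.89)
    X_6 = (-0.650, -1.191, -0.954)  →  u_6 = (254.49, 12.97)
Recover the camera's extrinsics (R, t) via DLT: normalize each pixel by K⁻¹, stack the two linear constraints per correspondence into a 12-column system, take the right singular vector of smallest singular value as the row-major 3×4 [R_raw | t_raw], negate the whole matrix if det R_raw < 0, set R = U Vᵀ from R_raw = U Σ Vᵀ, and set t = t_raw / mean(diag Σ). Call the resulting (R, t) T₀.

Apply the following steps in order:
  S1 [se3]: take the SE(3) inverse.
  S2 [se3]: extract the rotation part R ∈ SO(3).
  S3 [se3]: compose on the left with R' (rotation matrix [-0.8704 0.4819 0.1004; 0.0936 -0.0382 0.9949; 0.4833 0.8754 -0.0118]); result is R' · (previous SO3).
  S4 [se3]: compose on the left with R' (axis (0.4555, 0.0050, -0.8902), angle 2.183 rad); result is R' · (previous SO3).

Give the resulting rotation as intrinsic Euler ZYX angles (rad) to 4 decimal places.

rotation (euler_zyx) = (1.5348, -1.1913, 1.2546)

source (pnp_recover): camera pose = R=[0.9990 -0.0069 0.0432; -0.0117 0.9091 0.4165; -0.0422 -0.4166 0.9081], t=(0.0200, -0.4900, 5.0902)
after S1 (invert_se3): R=[0.9990 -0.0117 -0.0422; -0.0069 0.9091 -0.4166; 0.0432 0.4165 0.9081], t=(0.1890, 2.5661, -4.4193)
after S2 (rot_of_se3): [0.9990 -0.0117 -0.0422; -0.0069 0.9091 -0.4166; 0.0432 0.4165 0.9081]
after S3 (compose_so3): [-0.8686 0.4901 -0.0729; 0.1368 0.3785 0.9154; 0.4763 0.7852 -0.3958]
after S4 (compose_so3): [0.0133 -0.3425 0.9394; 0.3702 -0.8710 -0.3229; 0.9288 0.3521 0.1152]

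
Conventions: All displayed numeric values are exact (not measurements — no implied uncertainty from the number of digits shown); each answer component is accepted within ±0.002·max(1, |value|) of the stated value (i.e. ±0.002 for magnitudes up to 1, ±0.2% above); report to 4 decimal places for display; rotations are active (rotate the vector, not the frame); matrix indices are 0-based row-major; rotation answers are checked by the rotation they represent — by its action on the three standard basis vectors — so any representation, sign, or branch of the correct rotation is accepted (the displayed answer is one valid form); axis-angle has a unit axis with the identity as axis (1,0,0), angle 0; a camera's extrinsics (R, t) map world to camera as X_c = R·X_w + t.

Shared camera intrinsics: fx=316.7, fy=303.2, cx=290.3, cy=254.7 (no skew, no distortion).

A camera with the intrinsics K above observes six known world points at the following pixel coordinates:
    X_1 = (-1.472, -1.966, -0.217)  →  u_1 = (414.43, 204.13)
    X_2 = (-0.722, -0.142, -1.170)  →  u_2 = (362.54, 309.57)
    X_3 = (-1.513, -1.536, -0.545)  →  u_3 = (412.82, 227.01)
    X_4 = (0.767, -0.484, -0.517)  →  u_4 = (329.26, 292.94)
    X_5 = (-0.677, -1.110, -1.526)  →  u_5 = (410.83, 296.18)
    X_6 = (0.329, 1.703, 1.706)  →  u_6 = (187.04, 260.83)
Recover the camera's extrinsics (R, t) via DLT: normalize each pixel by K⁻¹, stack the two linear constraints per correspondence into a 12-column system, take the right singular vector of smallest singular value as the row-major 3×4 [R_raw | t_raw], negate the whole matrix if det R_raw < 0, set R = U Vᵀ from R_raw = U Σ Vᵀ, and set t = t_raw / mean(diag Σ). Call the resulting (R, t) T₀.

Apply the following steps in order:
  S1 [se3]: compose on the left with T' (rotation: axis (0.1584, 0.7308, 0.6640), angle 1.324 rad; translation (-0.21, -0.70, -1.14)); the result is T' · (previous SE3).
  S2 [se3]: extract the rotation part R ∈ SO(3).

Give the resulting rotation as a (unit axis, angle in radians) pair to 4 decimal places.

source (pnp_recover): camera pose = R=[-0.1714 -0.7804 -0.6014; 0.3876 0.5078 -0.7694; 0.9058 -0.3650 0.2154], t=(0.3201, 0.4501, 6.3728)
after S1 (compose_se3): R=[0.4531 -0.7756 0.4395; 0.3187 -0.3195 -0.8924; 0.8325 0.5444 0.1024], t=(4.6464, 1.1838, 2.5727)
after S2 (rot_of_se3): [0.4531 -0.7756 0.4395; 0.3187 -0.3195 -0.8924; 0.8325 0.5444 0.1024]

rotation (axis_angle) = ((0.7773, -0.2126, 0.5920), 1.9628)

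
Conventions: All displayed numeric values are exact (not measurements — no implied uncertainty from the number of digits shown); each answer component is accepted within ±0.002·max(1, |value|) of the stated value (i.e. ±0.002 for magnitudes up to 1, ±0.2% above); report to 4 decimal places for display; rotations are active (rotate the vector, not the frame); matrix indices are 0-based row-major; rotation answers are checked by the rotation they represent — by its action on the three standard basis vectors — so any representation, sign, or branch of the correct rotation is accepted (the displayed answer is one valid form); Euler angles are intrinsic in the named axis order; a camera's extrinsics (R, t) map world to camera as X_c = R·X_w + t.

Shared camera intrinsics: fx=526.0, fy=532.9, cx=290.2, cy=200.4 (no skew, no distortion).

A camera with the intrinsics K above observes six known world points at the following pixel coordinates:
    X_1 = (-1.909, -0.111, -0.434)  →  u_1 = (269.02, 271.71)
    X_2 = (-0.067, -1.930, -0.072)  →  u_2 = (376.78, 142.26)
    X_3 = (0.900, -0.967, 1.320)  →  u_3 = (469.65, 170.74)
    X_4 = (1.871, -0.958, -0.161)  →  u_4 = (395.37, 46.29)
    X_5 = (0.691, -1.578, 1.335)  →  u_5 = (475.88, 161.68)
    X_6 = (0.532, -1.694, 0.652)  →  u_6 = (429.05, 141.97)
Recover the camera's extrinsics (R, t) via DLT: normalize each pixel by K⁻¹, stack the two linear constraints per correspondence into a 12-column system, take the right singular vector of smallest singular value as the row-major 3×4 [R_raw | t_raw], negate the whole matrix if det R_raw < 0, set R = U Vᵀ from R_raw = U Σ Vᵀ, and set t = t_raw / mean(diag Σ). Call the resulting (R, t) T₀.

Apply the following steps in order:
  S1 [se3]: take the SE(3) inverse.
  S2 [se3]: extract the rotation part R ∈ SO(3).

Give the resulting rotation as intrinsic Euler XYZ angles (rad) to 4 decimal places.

rotation (euler_xyz) = (1.8978, -0.7442, 1.2344)

source (pnp_recover): camera pose = R=[0.2428 -0.5149 0.8221; -0.6944 0.4996 0.5180; -0.6774 -0.6966 -0.2363], t=(0.4298, 0.0602, 6.7880)
after S1 (invert_se3): R=[0.2428 -0.6944 -0.6774; -0.5149 0.4996 -0.6966; 0.8221 0.5180 -0.2363], t=(4.5358, 4.9199, 1.2193)
after S2 (rot_of_se3): [0.2428 -0.6944 -0.6774; -0.5149 0.4996 -0.6966; 0.8221 0.5180 -0.2363]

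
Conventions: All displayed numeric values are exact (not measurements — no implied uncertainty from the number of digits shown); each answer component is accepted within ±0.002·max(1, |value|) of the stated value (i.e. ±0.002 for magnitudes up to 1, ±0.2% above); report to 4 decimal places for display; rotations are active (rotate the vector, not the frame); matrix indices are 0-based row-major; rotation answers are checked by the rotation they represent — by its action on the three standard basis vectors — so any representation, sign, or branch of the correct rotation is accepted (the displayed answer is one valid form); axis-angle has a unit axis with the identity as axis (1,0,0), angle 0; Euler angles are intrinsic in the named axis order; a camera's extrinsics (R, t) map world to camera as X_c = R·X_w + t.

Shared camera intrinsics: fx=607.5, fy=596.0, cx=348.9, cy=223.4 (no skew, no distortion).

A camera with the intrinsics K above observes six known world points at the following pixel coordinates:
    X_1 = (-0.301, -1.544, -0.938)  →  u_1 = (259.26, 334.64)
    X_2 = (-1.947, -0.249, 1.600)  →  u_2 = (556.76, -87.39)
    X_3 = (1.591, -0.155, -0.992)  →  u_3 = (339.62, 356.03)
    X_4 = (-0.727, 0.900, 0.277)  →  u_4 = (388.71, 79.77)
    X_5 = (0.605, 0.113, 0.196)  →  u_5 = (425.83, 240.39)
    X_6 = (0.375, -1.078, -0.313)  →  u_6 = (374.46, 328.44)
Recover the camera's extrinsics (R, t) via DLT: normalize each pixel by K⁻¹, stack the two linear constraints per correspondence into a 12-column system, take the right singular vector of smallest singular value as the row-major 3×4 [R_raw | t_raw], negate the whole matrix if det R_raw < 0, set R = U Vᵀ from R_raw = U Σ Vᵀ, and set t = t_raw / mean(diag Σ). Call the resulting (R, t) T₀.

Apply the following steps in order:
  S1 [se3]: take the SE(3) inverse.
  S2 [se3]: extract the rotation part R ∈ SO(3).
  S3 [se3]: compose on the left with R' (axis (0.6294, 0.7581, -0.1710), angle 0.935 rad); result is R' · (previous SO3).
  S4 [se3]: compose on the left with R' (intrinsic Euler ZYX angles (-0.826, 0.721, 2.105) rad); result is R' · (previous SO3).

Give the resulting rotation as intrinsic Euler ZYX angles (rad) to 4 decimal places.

source (pnp_recover): camera pose = R=[0.3102 -0.0262 0.9503; 0.7619 -0.5910 -0.2650; 0.5686 0.8062 -0.1633], t=(0.3500, -0.1800, 5.2902)
after S1 (invert_se3): R=[0.3102 0.7619 0.5686; -0.0262 -0.5910 0.8062; 0.9503 -0.2650 -0.1633], t=(-2.9794, -4.3624, 0.4836)
after S2 (rot_of_se3): [0.3102 0.7619 0.5686; -0.0262 -0.5910 0.8062; 0.9503 -0.2650 -0.1633]
after S3 (compose_so3): [0.7635 0.2291 0.6038; -0.5356 -0.2979 0.7902; 0.3609 -0.9267 -0.1047]
after S4 (compose_so3): [0.0723 0.9110 0.4061; -0.1345 0.4123 -0.9011; -0.9883 0.0106 0.1523]

rotation (euler_zyx) = (-1.0772, 1.4175, 0.0693)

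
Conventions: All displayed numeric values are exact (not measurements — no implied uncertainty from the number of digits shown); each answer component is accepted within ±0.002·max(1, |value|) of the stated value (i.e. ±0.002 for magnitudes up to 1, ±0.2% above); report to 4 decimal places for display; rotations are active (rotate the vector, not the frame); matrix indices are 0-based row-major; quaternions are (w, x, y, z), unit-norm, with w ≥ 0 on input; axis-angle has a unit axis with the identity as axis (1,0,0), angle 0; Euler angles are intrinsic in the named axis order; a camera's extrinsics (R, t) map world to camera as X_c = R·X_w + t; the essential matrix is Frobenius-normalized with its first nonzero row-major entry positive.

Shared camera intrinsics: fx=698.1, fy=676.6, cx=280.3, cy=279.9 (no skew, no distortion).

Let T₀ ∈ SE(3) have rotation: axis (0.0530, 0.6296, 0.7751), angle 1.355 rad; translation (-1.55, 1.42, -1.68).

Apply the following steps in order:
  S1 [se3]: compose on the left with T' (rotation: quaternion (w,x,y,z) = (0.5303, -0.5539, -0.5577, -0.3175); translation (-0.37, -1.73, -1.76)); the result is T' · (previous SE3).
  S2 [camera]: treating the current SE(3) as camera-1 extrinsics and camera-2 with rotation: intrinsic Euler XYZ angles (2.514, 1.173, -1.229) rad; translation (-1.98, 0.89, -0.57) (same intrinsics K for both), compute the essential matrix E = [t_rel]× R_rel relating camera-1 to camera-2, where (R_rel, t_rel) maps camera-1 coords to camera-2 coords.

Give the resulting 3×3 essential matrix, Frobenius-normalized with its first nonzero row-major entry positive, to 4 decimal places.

matrix = [0.5550 -0.3003 0.2945; -0.2532 -0.5241 0.1042; 0.2873 0.2877 -0.0075]

after S1 (compose_se3): R=[0.9257 0.2687 0.2662; -0.3433 0.3015 0.8895; 0.1587 -0.9148 0.3714], t=(1.1154, -3.4856, -3.1574)
after S2 (essential): [0.5550 -0.3003 0.2945; -0.2532 -0.5241 0.1042; 0.2873 0.2877 -0.0075]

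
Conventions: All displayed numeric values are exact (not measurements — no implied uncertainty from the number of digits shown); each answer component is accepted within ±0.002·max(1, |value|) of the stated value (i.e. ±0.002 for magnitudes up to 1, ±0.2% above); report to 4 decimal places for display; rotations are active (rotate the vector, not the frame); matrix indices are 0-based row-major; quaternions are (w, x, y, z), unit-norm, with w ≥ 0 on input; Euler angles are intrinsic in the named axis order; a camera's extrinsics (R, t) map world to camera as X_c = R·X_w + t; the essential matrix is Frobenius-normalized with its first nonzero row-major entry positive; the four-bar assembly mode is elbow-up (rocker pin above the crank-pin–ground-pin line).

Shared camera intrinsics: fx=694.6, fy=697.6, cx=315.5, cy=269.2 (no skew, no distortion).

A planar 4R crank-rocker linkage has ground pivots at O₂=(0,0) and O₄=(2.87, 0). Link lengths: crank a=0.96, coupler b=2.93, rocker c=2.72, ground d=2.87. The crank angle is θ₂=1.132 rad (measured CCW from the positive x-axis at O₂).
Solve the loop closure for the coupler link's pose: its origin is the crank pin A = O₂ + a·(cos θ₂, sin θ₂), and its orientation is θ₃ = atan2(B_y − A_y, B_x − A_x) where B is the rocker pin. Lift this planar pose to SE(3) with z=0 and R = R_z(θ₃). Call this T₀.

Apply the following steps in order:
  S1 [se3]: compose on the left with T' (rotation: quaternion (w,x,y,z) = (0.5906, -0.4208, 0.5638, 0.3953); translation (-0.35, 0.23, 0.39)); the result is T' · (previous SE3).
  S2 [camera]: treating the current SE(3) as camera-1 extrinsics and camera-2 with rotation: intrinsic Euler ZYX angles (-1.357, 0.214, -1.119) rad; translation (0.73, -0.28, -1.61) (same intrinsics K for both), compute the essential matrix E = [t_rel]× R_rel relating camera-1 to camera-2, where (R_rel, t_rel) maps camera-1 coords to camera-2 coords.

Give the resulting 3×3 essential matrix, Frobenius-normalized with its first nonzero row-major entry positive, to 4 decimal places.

source (fourbar_fk): coupler pose = R=[0.7770 -0.6296 0.0000; 0.6296 0.7770 0.0000; 0.0000 0.0000 1.0000], t=(0.4079, 0.8691, 0.0000)
after S1 (compose_se3): R=[-0.5525 -0.7640 0.3333; 0.2040 0.2638 0.9428; -0.8082 0.5888 0.0101], t=(-1.1470, 0.5166, -0.0619)
after S2 (essential): [0.4216 0.0080 0.5583; -0.0215 -0.6770 -0.0112; 0.0578 -0.2038 0.0818]

matrix = [0.4216 0.0080 0.5583; -0.0215 -0.6770 -0.0112; 0.0578 -0.2038 0.0818]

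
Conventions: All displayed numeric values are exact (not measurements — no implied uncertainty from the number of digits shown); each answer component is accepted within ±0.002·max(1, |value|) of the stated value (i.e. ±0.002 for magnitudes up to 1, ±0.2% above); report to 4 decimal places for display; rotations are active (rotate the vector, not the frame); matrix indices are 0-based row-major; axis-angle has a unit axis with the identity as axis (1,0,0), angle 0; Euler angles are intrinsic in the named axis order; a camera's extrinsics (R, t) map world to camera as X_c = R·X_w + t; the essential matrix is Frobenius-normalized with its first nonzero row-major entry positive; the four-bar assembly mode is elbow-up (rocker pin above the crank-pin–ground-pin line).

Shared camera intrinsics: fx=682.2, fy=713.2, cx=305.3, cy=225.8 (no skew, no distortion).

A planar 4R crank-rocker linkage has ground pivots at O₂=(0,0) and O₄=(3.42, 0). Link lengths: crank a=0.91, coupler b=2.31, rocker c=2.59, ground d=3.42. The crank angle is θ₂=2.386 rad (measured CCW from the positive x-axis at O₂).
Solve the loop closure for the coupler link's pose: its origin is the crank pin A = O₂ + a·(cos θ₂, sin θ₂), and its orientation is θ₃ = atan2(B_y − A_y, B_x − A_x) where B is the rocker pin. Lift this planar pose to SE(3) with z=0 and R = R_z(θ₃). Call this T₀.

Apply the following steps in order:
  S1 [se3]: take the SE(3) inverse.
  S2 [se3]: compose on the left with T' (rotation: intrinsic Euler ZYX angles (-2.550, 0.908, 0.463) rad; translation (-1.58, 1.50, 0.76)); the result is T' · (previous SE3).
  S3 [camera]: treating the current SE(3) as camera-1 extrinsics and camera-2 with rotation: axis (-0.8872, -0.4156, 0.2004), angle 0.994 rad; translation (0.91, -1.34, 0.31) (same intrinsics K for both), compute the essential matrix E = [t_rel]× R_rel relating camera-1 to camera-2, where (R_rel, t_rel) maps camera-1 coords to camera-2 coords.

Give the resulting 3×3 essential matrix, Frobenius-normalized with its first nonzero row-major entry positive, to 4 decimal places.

source (fourbar_fk): coupler pose = R=[0.8986 -0.4388 0.0000; 0.4388 0.8986 0.0000; 0.0000 0.0000 1.0000], t=(-0.6624, 0.6240, 0.0000)
after S1 (invert_se3): R=[0.8986 0.4388 0.0000; -0.4388 0.8986 0.0000; 0.0000 0.0000 1.0000], t=(0.3214, -0.8514, 0.0000)
after S2 (compose_se3): R=[-0.5497 -0.0383 -0.8345; 0.1037 -0.9944 -0.0226; -0.8289 -0.0989 0.5505], t=(-1.9202, 2.1891, 0.2727)
after S3 (essential): [0.2615 0.6375 0.0304; -0.1733 0.1848 -0.5557; 0.1737 0.0569 0.3434]

matrix = [0.2615 0.6375 0.0304; -0.1733 0.1848 -0.5557; 0.1737 0.0569 0.3434]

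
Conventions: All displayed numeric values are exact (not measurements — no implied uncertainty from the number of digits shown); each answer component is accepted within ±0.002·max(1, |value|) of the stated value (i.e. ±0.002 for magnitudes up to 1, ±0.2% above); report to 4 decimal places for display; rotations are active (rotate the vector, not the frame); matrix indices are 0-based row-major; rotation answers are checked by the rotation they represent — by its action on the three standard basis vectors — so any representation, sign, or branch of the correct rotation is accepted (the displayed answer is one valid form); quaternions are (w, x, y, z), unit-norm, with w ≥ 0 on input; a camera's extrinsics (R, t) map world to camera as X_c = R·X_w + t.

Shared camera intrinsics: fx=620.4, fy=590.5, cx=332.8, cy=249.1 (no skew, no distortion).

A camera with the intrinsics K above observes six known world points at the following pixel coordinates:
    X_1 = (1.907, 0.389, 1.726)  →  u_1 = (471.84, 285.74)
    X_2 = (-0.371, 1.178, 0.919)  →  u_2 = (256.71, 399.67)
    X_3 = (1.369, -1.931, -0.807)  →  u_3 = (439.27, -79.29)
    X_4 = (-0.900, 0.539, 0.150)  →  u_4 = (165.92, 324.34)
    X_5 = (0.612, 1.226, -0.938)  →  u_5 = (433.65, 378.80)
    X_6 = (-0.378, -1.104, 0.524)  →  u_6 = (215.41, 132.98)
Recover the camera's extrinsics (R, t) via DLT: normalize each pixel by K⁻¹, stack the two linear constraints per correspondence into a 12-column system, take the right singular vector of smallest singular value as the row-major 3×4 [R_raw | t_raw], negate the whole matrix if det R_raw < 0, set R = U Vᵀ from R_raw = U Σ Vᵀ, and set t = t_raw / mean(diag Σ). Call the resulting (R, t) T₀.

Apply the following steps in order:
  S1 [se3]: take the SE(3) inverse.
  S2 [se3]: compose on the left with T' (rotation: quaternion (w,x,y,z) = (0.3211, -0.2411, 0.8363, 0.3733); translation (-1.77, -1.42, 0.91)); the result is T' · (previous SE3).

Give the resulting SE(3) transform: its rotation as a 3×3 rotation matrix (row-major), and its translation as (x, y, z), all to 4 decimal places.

rotation (matrix) = ((-0.8093, -0.4341, 0.3957), (-0.1343, 0.7926, 0.5948), (-0.5719, 0.4283, -0.6997)), translation = (-3.8707, -4.0003, 3.8593)

source (pnp_recover): camera pose = R=[0.9803 0.1706 -0.0990; -0.1426 0.9597 0.2420; 0.1363 -0.2231 0.9652], t=(-0.3600, -0.1300, 4.4298)
after S1 (invert_se3): R=[0.9803 -0.1426 0.1363; 0.1706 0.9597 -0.2231; -0.0990 0.2420 0.9652], t=(-0.2696, 1.1745, -4.2799)
after S2 (compose_se3): R=[-0.8093 -0.4341 0.3957; -0.1343 0.7926 0.5948; -0.5719 0.4283 -0.6997], t=(-3.8707, -4.0003, 3.8593)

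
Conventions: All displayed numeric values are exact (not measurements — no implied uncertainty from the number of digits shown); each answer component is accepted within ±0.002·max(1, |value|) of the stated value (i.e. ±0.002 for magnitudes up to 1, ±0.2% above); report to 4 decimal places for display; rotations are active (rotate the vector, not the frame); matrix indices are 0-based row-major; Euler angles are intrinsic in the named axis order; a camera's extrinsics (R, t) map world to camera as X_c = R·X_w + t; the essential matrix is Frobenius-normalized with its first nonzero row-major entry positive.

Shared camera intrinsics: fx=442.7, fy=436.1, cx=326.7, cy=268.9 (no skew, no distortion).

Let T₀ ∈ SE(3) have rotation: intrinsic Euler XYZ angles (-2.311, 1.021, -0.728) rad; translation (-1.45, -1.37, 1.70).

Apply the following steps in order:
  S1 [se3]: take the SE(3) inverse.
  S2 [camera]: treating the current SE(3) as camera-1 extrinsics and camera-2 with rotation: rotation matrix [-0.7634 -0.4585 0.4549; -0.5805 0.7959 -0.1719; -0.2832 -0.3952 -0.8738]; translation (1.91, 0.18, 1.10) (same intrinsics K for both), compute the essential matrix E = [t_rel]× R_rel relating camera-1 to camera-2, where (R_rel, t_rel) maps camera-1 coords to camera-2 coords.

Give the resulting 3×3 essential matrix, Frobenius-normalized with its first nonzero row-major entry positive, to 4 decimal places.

after S1 (invert_se3): R=[0.3901 -0.0212 0.9205; 0.3477 -0.9223 -0.1685; 0.8526 0.3858 -0.3524], t=(-1.0284, -0.4730, 2.3639)
after S2 (essential): [0.0878 0.0577 0.0163; 0.6454 -0.2817 -0.0284; -0.2732 -0.6294 -0.1454]

matrix = [0.0878 0.0577 0.0163; 0.6454 -0.2817 -0.0284; -0.2732 -0.6294 -0.1454]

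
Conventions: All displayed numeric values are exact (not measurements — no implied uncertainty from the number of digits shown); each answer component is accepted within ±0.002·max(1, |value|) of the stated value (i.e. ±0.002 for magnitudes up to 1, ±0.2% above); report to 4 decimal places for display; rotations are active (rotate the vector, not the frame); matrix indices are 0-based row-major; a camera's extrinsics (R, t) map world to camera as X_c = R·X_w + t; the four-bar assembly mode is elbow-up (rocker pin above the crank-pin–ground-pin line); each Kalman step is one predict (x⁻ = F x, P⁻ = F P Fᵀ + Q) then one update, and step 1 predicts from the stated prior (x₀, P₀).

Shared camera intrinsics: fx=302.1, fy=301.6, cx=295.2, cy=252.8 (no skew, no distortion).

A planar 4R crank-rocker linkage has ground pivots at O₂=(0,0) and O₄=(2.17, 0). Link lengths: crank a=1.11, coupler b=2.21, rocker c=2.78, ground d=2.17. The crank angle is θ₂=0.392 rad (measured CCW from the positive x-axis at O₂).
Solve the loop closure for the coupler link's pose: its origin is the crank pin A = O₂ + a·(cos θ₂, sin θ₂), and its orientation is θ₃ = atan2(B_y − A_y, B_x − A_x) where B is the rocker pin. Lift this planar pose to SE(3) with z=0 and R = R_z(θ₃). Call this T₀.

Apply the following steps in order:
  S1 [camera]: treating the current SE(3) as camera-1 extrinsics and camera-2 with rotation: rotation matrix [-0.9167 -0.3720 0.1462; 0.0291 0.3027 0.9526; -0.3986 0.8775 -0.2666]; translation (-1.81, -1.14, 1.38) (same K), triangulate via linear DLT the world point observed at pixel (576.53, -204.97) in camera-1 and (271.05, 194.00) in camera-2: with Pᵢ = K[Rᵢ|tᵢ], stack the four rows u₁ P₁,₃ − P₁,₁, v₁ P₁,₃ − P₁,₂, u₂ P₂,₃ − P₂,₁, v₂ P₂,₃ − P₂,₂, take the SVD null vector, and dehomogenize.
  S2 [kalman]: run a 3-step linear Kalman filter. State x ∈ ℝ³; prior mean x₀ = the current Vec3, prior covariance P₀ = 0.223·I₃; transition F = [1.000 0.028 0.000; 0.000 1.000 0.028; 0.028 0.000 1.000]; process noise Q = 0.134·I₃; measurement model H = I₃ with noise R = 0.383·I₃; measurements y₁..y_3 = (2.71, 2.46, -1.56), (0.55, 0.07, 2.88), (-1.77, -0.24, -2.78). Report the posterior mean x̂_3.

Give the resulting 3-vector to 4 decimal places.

source (fourbar_fk): coupler pose = R=[0.1008 -0.9949 0.0000; 0.9949 0.1008 0.0000; 0.0000 0.0000 1.0000], t=(1.0258, 0.4241, 0.0000)
after S1 (triangulate): (-1.7067, 0.0774, 0.8342)
after S2 (kf_track): (-0.5215, 0.2782, -0.6198)

result = (-0.5215, 0.2782, -0.6198)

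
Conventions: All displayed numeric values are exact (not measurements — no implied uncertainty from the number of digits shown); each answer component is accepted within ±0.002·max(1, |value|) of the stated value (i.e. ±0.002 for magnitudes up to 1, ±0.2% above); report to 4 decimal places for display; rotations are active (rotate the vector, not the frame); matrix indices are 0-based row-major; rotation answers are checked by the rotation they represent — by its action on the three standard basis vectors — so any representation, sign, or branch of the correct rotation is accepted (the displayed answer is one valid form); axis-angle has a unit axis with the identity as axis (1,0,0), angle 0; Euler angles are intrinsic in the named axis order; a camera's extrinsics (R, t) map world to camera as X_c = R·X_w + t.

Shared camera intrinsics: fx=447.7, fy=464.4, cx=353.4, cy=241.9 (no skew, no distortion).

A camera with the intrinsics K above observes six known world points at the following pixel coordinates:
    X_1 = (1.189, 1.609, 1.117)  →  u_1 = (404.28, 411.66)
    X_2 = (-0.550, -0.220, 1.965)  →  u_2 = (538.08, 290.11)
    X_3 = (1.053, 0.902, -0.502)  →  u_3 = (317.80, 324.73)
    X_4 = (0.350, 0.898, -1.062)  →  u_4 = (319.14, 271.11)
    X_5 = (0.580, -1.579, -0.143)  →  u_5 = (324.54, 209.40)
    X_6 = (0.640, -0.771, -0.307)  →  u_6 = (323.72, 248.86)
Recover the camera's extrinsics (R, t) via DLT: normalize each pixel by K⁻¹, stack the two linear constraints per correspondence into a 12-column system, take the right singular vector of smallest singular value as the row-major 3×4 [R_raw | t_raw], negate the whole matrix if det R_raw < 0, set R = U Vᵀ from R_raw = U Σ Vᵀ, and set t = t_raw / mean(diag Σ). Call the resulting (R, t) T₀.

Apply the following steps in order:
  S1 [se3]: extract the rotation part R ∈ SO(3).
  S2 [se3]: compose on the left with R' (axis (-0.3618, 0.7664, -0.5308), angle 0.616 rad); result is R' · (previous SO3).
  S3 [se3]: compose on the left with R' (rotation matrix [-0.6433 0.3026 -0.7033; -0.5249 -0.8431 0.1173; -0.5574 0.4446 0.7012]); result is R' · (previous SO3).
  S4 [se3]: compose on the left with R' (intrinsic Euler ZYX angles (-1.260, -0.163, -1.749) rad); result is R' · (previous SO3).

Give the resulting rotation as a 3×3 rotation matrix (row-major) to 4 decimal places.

rotation (matrix) = ((0.7116, 0.1430, -0.6879), (-0.5025, 0.7879, -0.3561), (0.4910, 0.5990, 0.6325))

source (pnp_recover): camera pose = R=[-0.6023 0.1352 0.7867; 0.7065 0.5490 0.4466; -0.3715 0.8248 -0.4262], t=(0.3700, 0.1900, 6.1906)
after S1 (rot_of_se3): [-0.6023 0.1352 0.7867; 0.7065 0.5490 0.4466; -0.3715 0.8248 -0.4262]
after S2 (compose_so3): [-0.5030 0.6484 0.5715; 0.8185 0.5697 0.0741; -0.2775 0.5050 -0.8173]
after S3 (compose_so3): [0.7665 -0.5998 0.2296; -0.4586 -0.7614 -0.4583; 0.4497 0.2460 -0.8586]
after S4 (compose_so3): [0.7116 0.1430 -0.6879; -0.5025 0.7879 -0.3561; 0.4910 0.5990 0.6325]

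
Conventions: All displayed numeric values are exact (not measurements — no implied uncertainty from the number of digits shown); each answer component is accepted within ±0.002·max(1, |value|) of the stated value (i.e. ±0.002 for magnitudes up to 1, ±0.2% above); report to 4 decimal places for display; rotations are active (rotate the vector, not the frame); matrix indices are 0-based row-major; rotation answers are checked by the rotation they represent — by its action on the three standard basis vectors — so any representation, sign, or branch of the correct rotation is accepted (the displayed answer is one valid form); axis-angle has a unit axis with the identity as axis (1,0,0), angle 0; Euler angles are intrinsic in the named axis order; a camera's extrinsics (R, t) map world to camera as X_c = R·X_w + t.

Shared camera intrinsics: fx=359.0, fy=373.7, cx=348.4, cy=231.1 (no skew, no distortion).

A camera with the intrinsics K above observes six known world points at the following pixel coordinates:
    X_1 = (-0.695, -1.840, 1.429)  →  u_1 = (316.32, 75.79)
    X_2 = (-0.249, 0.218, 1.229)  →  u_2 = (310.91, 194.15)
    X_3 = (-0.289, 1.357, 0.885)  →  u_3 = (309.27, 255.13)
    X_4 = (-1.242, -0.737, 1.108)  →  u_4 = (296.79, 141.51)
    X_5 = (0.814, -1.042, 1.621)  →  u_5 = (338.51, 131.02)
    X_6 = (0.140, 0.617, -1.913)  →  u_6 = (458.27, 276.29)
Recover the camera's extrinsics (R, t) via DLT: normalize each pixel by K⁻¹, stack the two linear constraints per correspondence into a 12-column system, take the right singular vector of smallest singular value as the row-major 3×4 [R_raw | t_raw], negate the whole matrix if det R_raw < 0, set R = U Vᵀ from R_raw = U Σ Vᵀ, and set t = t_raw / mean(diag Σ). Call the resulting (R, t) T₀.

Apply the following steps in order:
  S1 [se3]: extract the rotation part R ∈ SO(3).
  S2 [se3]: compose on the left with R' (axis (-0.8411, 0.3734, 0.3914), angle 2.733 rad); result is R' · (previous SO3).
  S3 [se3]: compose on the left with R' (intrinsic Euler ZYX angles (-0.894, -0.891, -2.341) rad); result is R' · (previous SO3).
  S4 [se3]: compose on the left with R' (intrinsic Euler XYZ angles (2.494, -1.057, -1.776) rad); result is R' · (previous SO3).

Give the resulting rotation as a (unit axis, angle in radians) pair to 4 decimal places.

rotation (axis_angle) = ((-0.4028, -0.1204, -0.9074), 1.9620)

source (pnp_recover): camera pose = R=[0.4820 -0.2750 -0.8319; -0.1044 0.9247 -0.3662; 0.8699 0.2634 0.4170], t=(0.4504, -0.4899, 6.8517)
after S1 (rot_of_se3): [0.4820 -0.2750 -0.8319; -0.1044 0.9247 -0.3662; 0.8699 0.2634 0.4170]
after S2 (compose_so3): [-0.1295 -0.9485 -0.2890; 0.3870 -0.3167 0.8660; -0.9129 0.0003 0.4081]
after S3 (compose_so3): [-0.9462 -0.3120 0.0856; -0.2987 0.7408 -0.6017; 0.1243 -0.5949 -0.7941]
after S4 (compose_so3): [-0.1572 0.9058 0.3935; -0.7719 -0.3613 0.5232; 0.6161 -0.2215 0.7559]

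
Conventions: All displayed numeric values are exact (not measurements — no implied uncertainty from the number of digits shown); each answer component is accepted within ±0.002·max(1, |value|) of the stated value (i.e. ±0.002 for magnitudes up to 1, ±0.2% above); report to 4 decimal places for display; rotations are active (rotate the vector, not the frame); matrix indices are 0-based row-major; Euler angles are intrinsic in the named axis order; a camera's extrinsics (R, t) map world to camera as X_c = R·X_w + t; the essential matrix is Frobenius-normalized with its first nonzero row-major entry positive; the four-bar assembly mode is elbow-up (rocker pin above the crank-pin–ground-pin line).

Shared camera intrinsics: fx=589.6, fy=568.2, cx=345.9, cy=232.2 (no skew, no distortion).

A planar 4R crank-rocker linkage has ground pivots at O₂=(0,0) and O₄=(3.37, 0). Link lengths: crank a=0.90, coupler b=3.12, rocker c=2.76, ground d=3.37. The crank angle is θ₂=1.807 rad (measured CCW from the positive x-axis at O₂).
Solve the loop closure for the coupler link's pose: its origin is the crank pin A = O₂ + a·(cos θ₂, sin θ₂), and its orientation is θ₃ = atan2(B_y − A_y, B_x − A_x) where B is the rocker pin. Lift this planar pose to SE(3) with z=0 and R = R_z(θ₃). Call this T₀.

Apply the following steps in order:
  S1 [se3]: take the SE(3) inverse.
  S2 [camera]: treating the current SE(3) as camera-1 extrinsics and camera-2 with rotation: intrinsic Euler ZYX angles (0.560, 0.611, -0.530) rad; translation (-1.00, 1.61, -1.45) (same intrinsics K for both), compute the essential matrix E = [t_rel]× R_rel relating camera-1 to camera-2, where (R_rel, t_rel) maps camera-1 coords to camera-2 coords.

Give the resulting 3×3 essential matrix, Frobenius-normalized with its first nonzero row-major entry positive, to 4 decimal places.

source (fourbar_fk): coupler pose = R=[0.8367 -0.5477 0.0000; 0.5477 0.8367 0.0000; 0.0000 0.0000 1.0000], t=(-0.2106, 0.8750, 0.0000)
after S1 (invert_se3): R=[0.8367 0.5477 0.0000; -0.5477 0.8367 0.0000; 0.0000 0.0000 1.0000], t=(-0.3030, -0.8474, 0.0000)
after S2 (essential): [0.0624 -0.0776 -0.5794; 0.3512 -0.3528 -0.2208; 0.3551 -0.3411 0.3396]

matrix = [0.0624 -0.0776 -0.5794; 0.3512 -0.3528 -0.2208; 0.3551 -0.3411 0.3396]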